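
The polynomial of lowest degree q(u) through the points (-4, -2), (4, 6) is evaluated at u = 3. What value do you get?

5

Evaluate each Lagrange basis at u = 3:
L_0(3) = (-1)/[(-8)] = 1/8
L_1(3) = (7)/[(8)] = 7/8
Sum: (-2)·(1/8) + 6·(7/8) = 5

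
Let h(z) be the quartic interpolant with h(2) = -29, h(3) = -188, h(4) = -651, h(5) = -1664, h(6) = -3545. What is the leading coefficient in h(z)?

-3

The leading coefficient equals the top divided difference h[2,3,4,5,6].
h[2,3] = (-188 - (-29)) / (3 - 2) = -159
h[3,4] = (-651 - (-188)) / (4 - 3) = -463
h[4,5] = (-1664 - (-651)) / (5 - 4) = -1013
h[5,6] = (-3545 - (-1664)) / (6 - 5) = -1881
h[2,3,4] = (-463 - (-159)) / (4 - 2) = -152
h[3,4,5] = (-1013 - (-463)) / (5 - 3) = -275
h[4,5,6] = (-1881 - (-1013)) / (6 - 4) = -434
h[2,3,4,5] = (-275 - (-152)) / (5 - 2) = -41
h[3,4,5,6] = (-434 - (-275)) / (6 - 3) = -53
h[2,3,4,5,6] = (-53 - (-41)) / (6 - 2) = -3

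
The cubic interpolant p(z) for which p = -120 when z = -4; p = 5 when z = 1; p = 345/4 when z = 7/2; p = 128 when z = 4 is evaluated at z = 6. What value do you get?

Using Newton's divided-difference form:
p[-4,1] = (5 - (-120)) / (1 - (-4)) = 25
p[1,7/2] = (345/4 - 5) / (7/2 - 1) = 65/2
p[7/2,4] = (128 - 345/4) / (4 - 7/2) = 167/2
p[-4,1,7/2] = (65/2 - 25) / (7/2 - (-4)) = 1
p[1,7/2,4] = (167/2 - 65/2) / (4 - 1) = 17
p[-4,1,7/2,4] = (17 - 1) / (4 - (-4)) = 2
p(6) = -120 + 25·(10) + 1·(10)·(5) + 2·(10)·(5)·(5/2) = 430

430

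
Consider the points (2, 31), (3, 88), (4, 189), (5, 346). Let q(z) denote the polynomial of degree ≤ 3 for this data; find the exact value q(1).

Evaluate each Lagrange basis at z = 1:
L_0(1) = (-2)·(-3)·(-4)/[(-1)·(-2)·(-3)] = 4
L_1(1) = (-1)·(-3)·(-4)/[(1)·(-1)·(-2)] = -6
L_2(1) = (-1)·(-2)·(-4)/[(2)·(1)·(-1)] = 4
L_3(1) = (-1)·(-2)·(-3)/[(3)·(2)·(1)] = -1
Sum: 31·(4) + 88·(-6) + 189·(4) + 346·(-1) = 6

6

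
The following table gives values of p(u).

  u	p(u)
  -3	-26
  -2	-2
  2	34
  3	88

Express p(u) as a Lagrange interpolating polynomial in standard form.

L_0(u) = (u + 2)(u - 2)(u - 3) / [-30] = -(1/30)u^3 + (1/10)u^2 + (2/15)u - 2/5
L_1(u) = (u + 3)(u - 2)(u - 3) / [20] = (1/20)u^3 - (1/10)u^2 - (9/20)u + 9/10
L_2(u) = (u + 3)(u + 2)(u - 3) / [-20] = -(1/20)u^3 - (1/10)u^2 + (9/20)u + 9/10
L_3(u) = (u + 3)(u + 2)(u - 2) / [30] = (1/30)u^3 + (1/10)u^2 - (2/15)u - 2/5
p(u) = (-26)·L_0 + (-2)·L_1 + 34·L_2 + 88·L_3
  (-26)·L_0(u) = (13/15)u^3 - (13/5)u^2 - (52/15)u + 52/5
  (-2)·L_1(u) = -(1/10)u^3 + (1/5)u^2 + (9/10)u - 9/5
  34·L_2(u) = -(17/10)u^3 - (17/5)u^2 + (153/10)u + 153/5
  88·L_3(u) = (44/15)u^3 + (44/5)u^2 - (176/15)u - 176/5
Adding term by term: 2u^3 + 3u^2 + u + 4

p(u) = 2u^3 + 3u^2 + u + 4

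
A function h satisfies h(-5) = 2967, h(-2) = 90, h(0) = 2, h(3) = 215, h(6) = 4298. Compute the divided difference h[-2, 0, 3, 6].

h[-2,0] = (2 - 90) / (0 - (-2)) = -44
h[0,3] = (215 - 2) / (3 - 0) = 71
h[3,6] = (4298 - 215) / (6 - 3) = 1361
h[-2,0,3] = (71 - (-44)) / (3 - (-2)) = 23
h[0,3,6] = (1361 - 71) / (6 - 0) = 215
h[-2,0,3,6] = (215 - 23) / (6 - (-2)) = 24

24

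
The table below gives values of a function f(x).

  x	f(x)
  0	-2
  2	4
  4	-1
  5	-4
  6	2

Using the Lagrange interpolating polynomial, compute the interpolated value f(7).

229/8

L_0(7) = (5)·(3)·(2)·(1)/[(-2)·(-4)·(-5)·(-6)] = 1/8
L_1(7) = (7)·(3)·(2)·(1)/[(2)·(-2)·(-3)·(-4)] = -7/8
L_2(7) = (7)·(5)·(2)·(1)/[(4)·(2)·(-1)·(-2)] = 35/8
L_3(7) = (7)·(5)·(3)·(1)/[(5)·(3)·(1)·(-1)] = -7
L_4(7) = (7)·(5)·(3)·(2)/[(6)·(4)·(2)·(1)] = 35/8
Sum: (-2)·(1/8) + 4·(-7/8) + (-1)·(35/8) + (-4)·(-7) + 2·(35/8) = 229/8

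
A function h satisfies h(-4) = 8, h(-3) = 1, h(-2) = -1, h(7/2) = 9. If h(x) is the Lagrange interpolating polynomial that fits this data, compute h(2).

1487/143

Evaluate each Lagrange basis at x = 2:
L_0(2) = (5)·(4)·(-3/2)/[(-1)·(-2)·(-15/2)] = 2
L_1(2) = (6)·(4)·(-3/2)/[(1)·(-1)·(-13/2)] = -72/13
L_2(2) = (6)·(5)·(-3/2)/[(2)·(1)·(-11/2)] = 45/11
L_3(2) = (6)·(5)·(4)/[(15/2)·(13/2)·(11/2)] = 64/143
Sum: 8·(2) + 1·(-72/13) + (-1)·(45/11) + 9·(64/143) = 1487/143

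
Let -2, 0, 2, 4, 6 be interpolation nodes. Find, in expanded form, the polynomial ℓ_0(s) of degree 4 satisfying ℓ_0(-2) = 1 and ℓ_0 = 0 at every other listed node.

ℓ_0(s) = (1/384)s^4 - (1/32)s^3 + (11/96)s^2 - (1/8)s

ℓ_0(s) = s(s - 2)(s - 4)(s - 6) / [(-2)·(-4)·(-6)·(-8)]
       = (s^4 - 12s^3 + 44s^2 - 48s) / (384)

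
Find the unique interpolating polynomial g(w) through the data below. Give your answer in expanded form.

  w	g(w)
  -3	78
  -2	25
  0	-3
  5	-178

g(w) = -2w^3 + 3w^2 - 3

Newton's divided differences:
g[-3,-2] = (25 - 78) / (-2 - (-3)) = -53
g[-2,0] = (-3 - 25) / (0 - (-2)) = -14
g[0,5] = (-178 - (-3)) / (5 - 0) = -35
g[-3,-2,0] = (-14 - (-53)) / (0 - (-3)) = 13
g[-2,0,5] = (-35 - (-14)) / (5 - (-2)) = -3
g[-3,-2,0,5] = (-3 - 13) / (5 - (-3)) = -2
g(w) = 78 + (-53)·(w + 3) + 13·(w + 3)(w + 2) + (-2)·(w + 3)(w + 2)w
Expanding: g(w) = -2w^3 + 3w^2 - 3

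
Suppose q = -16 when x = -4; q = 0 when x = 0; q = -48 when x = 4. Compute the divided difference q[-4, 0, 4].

q[-4,0] = (0 - (-16)) / (0 - (-4)) = 4
q[0,4] = (-48 - 0) / (4 - 0) = -12
q[-4,0,4] = (-12 - 4) / (4 - (-4)) = -2

-2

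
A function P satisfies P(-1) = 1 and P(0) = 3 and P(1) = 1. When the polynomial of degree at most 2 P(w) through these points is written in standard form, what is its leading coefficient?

-2

The leading coefficient equals the top divided difference P[-1,0,1].
P[-1,0] = (3 - 1) / (0 - (-1)) = 2
P[0,1] = (1 - 3) / (1 - 0) = -2
P[-1,0,1] = (-2 - 2) / (1 - (-1)) = -2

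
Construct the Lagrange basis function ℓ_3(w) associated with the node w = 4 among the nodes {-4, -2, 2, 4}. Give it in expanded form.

ℓ_3(w) = (1/96)w^3 + (1/24)w^2 - (1/24)w - 1/6

ℓ_3(w) = (w + 4)(w + 2)(w - 2) / [(8)·(6)·(2)]
       = (w^3 + 4w^2 - 4w - 16) / (96)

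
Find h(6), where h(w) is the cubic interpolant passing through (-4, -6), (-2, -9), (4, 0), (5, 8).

1187/63

Using Newton's divided-difference form:
h[-4,-2] = (-9 - (-6)) / (-2 - (-4)) = -3/2
h[-2,4] = (0 - (-9)) / (4 - (-2)) = 3/2
h[4,5] = (8 - 0) / (5 - 4) = 8
h[-4,-2,4] = (3/2 - (-3/2)) / (4 - (-4)) = 3/8
h[-2,4,5] = (8 - 3/2) / (5 - (-2)) = 13/14
h[-4,-2,4,5] = (13/14 - 3/8) / (5 - (-4)) = 31/504
h(6) = -6 + (-3/2)·(10) + (3/8)·(10)·(8) + (31/504)·(10)·(8)·(2) = 1187/63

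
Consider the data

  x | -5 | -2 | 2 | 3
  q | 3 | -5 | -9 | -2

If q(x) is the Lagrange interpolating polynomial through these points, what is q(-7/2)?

1279/2240

L_0(-7/2) = (-3/2)·(-11/2)·(-13/2)/[(-3)·(-7)·(-8)] = 143/448
L_1(-7/2) = (3/2)·(-11/2)·(-13/2)/[(3)·(-4)·(-5)] = 143/160
L_2(-7/2) = (3/2)·(-3/2)·(-13/2)/[(7)·(4)·(-1)] = -117/224
L_3(-7/2) = (3/2)·(-3/2)·(-11/2)/[(8)·(5)·(1)] = 99/320
Sum: 3·(143/448) + (-5)·(143/160) + (-9)·(-117/224) + (-2)·(99/320) = 1279/2240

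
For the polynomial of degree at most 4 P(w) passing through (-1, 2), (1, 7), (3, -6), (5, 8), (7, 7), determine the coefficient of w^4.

-29/128

Build the Lagrange basis polynomials:
L_0(w) = (w - 1)(w - 3)(w - 5)(w - 7) / [384] = (1/384)w^4 - (1/24)w^3 + (43/192)w^2 - (11/24)w + 35/128
L_1(w) = (w + 1)(w - 3)(w - 5)(w - 7) / [-96] = -(1/96)w^4 + (7/48)w^3 - (7/12)w^2 + (17/48)w + 35/32
L_2(w) = (w + 1)(w - 1)(w - 5)(w - 7) / [64] = (1/64)w^4 - (3/16)w^3 + (17/32)w^2 + (3/16)w - 35/64
L_3(w) = (w + 1)(w - 1)(w - 3)(w - 7) / [-96] = -(1/96)w^4 + (5/48)w^3 - (5/24)w^2 - (5/48)w + 7/32
L_4(w) = (w + 1)(w - 1)(w - 3)(w - 5) / [384] = (1/384)w^4 - (1/48)w^3 + (7/192)w^2 + (1/48)w - 5/128
P(w) = 2·L_0 + 7·L_1 + (-6)·L_2 + 8·L_3 + 7·L_4
Only the coefficient of w^4 is needed; take it from each L_i and combine:
2·(1/384) + 7·(-1/96) + (-6)·(1/64) + 8·(-1/96) + 7·(1/384) = -29/128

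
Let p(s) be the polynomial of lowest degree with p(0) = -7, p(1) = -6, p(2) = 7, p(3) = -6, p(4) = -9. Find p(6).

L_0(6) = (5)·(4)·(3)·(2)/[(-1)·(-2)·(-3)·(-4)] = 5
L_1(6) = (6)·(4)·(3)·(2)/[(1)·(-1)·(-2)·(-3)] = -24
L_2(6) = (6)·(5)·(3)·(2)/[(2)·(1)·(-1)·(-2)] = 45
L_3(6) = (6)·(5)·(4)·(2)/[(3)·(2)·(1)·(-1)] = -40
L_4(6) = (6)·(5)·(4)·(3)/[(4)·(3)·(2)·(1)] = 15
Sum: (-7)·(5) + (-6)·(-24) + 7·(45) + (-6)·(-40) + (-9)·(15) = 529

529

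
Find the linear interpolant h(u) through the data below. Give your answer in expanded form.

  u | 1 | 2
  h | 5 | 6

Build the Lagrange basis polynomials:
L_0(u) = (u - 2) / [-1] = -u + 2
L_1(u) = (u - 1) / [1] = u - 1
h(u) = 5·L_0 + 6·L_1
  5·L_0(u) = -5u + 10
  6·L_1(u) = 6u - 6
Adding term by term: u + 4

h(u) = u + 4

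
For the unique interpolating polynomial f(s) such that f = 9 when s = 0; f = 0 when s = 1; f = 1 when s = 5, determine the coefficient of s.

Build the Lagrange basis polynomials:
L_0(s) = (s - 1)(s - 5) / [5] = (1/5)s^2 - (6/5)s + 1
L_1(s) = s(s - 5) / [-4] = -(1/4)s^2 + (5/4)s
L_2(s) = s(s - 1) / [20] = (1/20)s^2 - (1/20)s
f(s) = 9·L_0 + 0·L_1 + 1·L_2
Only the coefficient of s is needed; take it from each L_i and combine:
9·(-6/5) + 0·(5/4) + 1·(-1/20) = -217/20

-217/20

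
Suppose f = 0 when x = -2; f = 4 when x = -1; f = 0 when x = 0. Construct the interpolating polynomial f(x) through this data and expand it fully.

f(x) = -4x^2 - 8x

Build the Lagrange basis polynomials:
L_0(x) = (x + 1)x / [2] = (1/2)x^2 + (1/2)x
L_1(x) = (x + 2)x / [-1] = -x^2 - 2x
L_2(x) = (x + 2)(x + 1) / [2] = (1/2)x^2 + (3/2)x + 1
f(x) = 0·L_0 + 4·L_1 + 0·L_2
  0·L_0(x) = 0
  4·L_1(x) = -4x^2 - 8x
  0·L_2(x) = 0
Adding term by term: -4x^2 - 8x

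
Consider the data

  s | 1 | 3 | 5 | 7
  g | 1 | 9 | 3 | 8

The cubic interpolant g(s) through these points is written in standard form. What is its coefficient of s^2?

-103/16

Build the Lagrange basis polynomials:
L_0(s) = (s - 3)(s - 5)(s - 7) / [-48] = -(1/48)s^3 + (5/16)s^2 - (71/48)s + 35/16
L_1(s) = (s - 1)(s - 5)(s - 7) / [16] = (1/16)s^3 - (13/16)s^2 + (47/16)s - 35/16
L_2(s) = (s - 1)(s - 3)(s - 7) / [-16] = -(1/16)s^3 + (11/16)s^2 - (31/16)s + 21/16
L_3(s) = (s - 1)(s - 3)(s - 5) / [48] = (1/48)s^3 - (3/16)s^2 + (23/48)s - 5/16
g(s) = 1·L_0 + 9·L_1 + 3·L_2 + 8·L_3
Only the coefficient of s^2 is needed; take it from each L_i and combine:
1·(5/16) + 9·(-13/16) + 3·(11/16) + 8·(-3/16) = -103/16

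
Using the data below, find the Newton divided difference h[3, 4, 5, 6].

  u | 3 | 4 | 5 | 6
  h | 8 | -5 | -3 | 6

-4/3

h[3,4] = (-5 - 8) / (4 - 3) = -13
h[4,5] = (-3 - (-5)) / (5 - 4) = 2
h[5,6] = (6 - (-3)) / (6 - 5) = 9
h[3,4,5] = (2 - (-13)) / (5 - 3) = 15/2
h[4,5,6] = (9 - 2) / (6 - 4) = 7/2
h[3,4,5,6] = (7/2 - 15/2) / (6 - 3) = -4/3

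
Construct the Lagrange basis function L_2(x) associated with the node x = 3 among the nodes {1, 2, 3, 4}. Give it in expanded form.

L_2(x) = -(1/2)x^3 + (7/2)x^2 - 7x + 4

L_2(x) = (x - 1)(x - 2)(x - 4) / [(2)·(1)·(-1)]
       = (x^3 - 7x^2 + 14x - 8) / (-2)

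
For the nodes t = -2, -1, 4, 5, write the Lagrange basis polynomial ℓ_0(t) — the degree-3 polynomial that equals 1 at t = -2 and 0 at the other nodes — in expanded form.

ℓ_0(t) = -(1/42)t^3 + (4/21)t^2 - (11/42)t - 10/21

ℓ_0(t) = (t + 1)(t - 4)(t - 5) / [(-1)·(-6)·(-7)]
       = (t^3 - 8t^2 + 11t + 20) / (-42)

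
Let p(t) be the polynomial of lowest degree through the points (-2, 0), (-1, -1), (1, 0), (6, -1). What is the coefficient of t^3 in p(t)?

Build the Lagrange basis polynomials:
L_0(t) = (t + 1)(t - 1)(t - 6) / [-24] = -(1/24)t^3 + (1/4)t^2 + (1/24)t - 1/4
L_1(t) = (t + 2)(t - 1)(t - 6) / [14] = (1/14)t^3 - (5/14)t^2 - (4/7)t + 6/7
L_2(t) = (t + 2)(t + 1)(t - 6) / [-30] = -(1/30)t^3 + (1/10)t^2 + (8/15)t + 2/5
L_3(t) = (t + 2)(t + 1)(t - 1) / [280] = (1/280)t^3 + (1/140)t^2 - (1/280)t - 1/140
p(t) = 0·L_0 + (-1)·L_1 + 0·L_2 + (-1)·L_3
Only the coefficient of t^3 is needed; take it from each L_i and combine:
0·(-1/24) + (-1)·(1/14) + 0·(-1/30) + (-1)·(1/280) = -3/40

-3/40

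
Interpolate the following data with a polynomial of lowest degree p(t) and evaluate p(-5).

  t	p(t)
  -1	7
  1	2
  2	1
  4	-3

57

Evaluate each Lagrange basis at t = -5:
L_0(-5) = (-6)·(-7)·(-9)/[(-2)·(-3)·(-5)] = 63/5
L_1(-5) = (-4)·(-7)·(-9)/[(2)·(-1)·(-3)] = -42
L_2(-5) = (-4)·(-6)·(-9)/[(3)·(1)·(-2)] = 36
L_3(-5) = (-4)·(-6)·(-7)/[(5)·(3)·(2)] = -28/5
Sum: 7·(63/5) + 2·(-42) + 1·(36) + (-3)·(-28/5) = 57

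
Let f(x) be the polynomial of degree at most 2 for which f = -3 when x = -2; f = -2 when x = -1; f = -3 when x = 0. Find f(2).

L_0(2) = (3)·(2)/[(-1)·(-2)] = 3
L_1(2) = (4)·(2)/[(1)·(-1)] = -8
L_2(2) = (4)·(3)/[(2)·(1)] = 6
Sum: (-3)·(3) + (-2)·(-8) + (-3)·(6) = -11

-11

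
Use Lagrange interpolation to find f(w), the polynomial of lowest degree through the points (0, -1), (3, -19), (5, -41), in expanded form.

f(w) = -w^2 - 3w - 1

Build the Lagrange basis polynomials:
L_0(w) = (w - 3)(w - 5) / [15] = (1/15)w^2 - (8/15)w + 1
L_1(w) = w(w - 5) / [-6] = -(1/6)w^2 + (5/6)w
L_2(w) = w(w - 3) / [10] = (1/10)w^2 - (3/10)w
f(w) = (-1)·L_0 + (-19)·L_1 + (-41)·L_2
  (-1)·L_0(w) = -(1/15)w^2 + (8/15)w - 1
  (-19)·L_1(w) = (19/6)w^2 - (95/6)w
  (-41)·L_2(w) = -(41/10)w^2 + (123/10)w
Adding term by term: -w^2 - 3w - 1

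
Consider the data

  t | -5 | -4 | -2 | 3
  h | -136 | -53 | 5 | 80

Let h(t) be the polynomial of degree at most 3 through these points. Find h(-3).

-10

L_0(-3) = (1)·(-1)·(-6)/[(-1)·(-3)·(-8)] = -1/4
L_1(-3) = (2)·(-1)·(-6)/[(1)·(-2)·(-7)] = 6/7
L_2(-3) = (2)·(1)·(-6)/[(3)·(2)·(-5)] = 2/5
L_3(-3) = (2)·(1)·(-1)/[(8)·(7)·(5)] = -1/140
Sum: (-136)·(-1/4) + (-53)·(6/7) + 5·(2/5) + 80·(-1/140) = -10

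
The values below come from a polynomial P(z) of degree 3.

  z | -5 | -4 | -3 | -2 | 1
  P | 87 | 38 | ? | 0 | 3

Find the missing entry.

11

The 4 known values determine P uniquely (degree ≤ 3).
Evaluate each Lagrange basis at z = -3:
L_0(-3) = (1)·(-1)·(-4)/[(-1)·(-3)·(-6)] = -2/9
L_1(-3) = (2)·(-1)·(-4)/[(1)·(-2)·(-5)] = 4/5
L_2(-3) = (2)·(1)·(-4)/[(3)·(2)·(-3)] = 4/9
L_3(-3) = (2)·(1)·(-1)/[(6)·(5)·(3)] = -1/45
Sum: 87·(-2/9) + 38·(4/5) + 0 + 3·(-1/45) = 11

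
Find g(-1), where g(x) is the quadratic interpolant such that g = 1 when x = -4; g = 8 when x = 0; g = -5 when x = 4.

65/8

Evaluate each Lagrange basis at x = -1:
L_0(-1) = (-1)·(-5)/[(-4)·(-8)] = 5/32
L_1(-1) = (3)·(-5)/[(4)·(-4)] = 15/16
L_2(-1) = (3)·(-1)/[(8)·(4)] = -3/32
Sum: 1·(5/32) + 8·(15/16) + (-5)·(-3/32) = 65/8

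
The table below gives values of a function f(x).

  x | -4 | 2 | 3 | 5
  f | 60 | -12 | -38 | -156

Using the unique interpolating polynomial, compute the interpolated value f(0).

4

Evaluate each Lagrange basis at x = 0:
L_0(0) = (-2)·(-3)·(-5)/[(-6)·(-7)·(-9)] = 5/63
L_1(0) = (4)·(-3)·(-5)/[(6)·(-1)·(-3)] = 10/3
L_2(0) = (4)·(-2)·(-5)/[(7)·(1)·(-2)] = -20/7
L_3(0) = (4)·(-2)·(-3)/[(9)·(3)·(2)] = 4/9
Sum: 60·(5/63) + (-12)·(10/3) + (-38)·(-20/7) + (-156)·(4/9) = 4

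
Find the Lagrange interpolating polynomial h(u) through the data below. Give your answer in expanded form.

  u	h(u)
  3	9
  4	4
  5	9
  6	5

Build the Lagrange basis polynomials:
L_0(u) = (u - 4)(u - 5)(u - 6) / [-6] = -(1/6)u^3 + (5/2)u^2 - (37/3)u + 20
L_1(u) = (u - 3)(u - 5)(u - 6) / [2] = (1/2)u^3 - 7u^2 + (63/2)u - 45
L_2(u) = (u - 3)(u - 4)(u - 6) / [-2] = -(1/2)u^3 + (13/2)u^2 - 27u + 36
L_3(u) = (u - 3)(u - 4)(u - 5) / [6] = (1/6)u^3 - 2u^2 + (47/6)u - 10
h(u) = 9·L_0 + 4·L_1 + 9·L_2 + 5·L_3
  9·L_0(u) = -(3/2)u^3 + (45/2)u^2 - 111u + 180
  4·L_1(u) = 2u^3 - 28u^2 + 126u - 180
  9·L_2(u) = -(9/2)u^3 + (117/2)u^2 - 243u + 324
  5·L_3(u) = (5/6)u^3 - 10u^2 + (235/6)u - 50
Adding term by term: -(19/6)u^3 + 43u^2 - (1133/6)u + 274

h(u) = -(19/6)u^3 + 43u^2 - (1133/6)u + 274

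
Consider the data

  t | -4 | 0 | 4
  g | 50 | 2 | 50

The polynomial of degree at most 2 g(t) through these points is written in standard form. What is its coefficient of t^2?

The leading coefficient equals the top divided difference g[-4,0,4].
g[-4,0] = (2 - 50) / (0 - (-4)) = -12
g[0,4] = (50 - 2) / (4 - 0) = 12
g[-4,0,4] = (12 - (-12)) / (4 - (-4)) = 3

3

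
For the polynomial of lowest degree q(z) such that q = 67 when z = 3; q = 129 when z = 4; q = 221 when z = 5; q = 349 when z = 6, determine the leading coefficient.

1

The leading coefficient equals the top divided difference q[3,4,5,6].
q[3,4] = (129 - 67) / (4 - 3) = 62
q[4,5] = (221 - 129) / (5 - 4) = 92
q[5,6] = (349 - 221) / (6 - 5) = 128
q[3,4,5] = (92 - 62) / (5 - 3) = 15
q[4,5,6] = (128 - 92) / (6 - 4) = 18
q[3,4,5,6] = (18 - 15) / (6 - 3) = 1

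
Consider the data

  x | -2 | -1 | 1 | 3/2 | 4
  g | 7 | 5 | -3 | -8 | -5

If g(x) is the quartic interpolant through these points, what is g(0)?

Evaluate each Lagrange basis at x = 0:
L_0(0) = (1)·(-1)·(-3/2)·(-4)/[(-1)·(-3)·(-7/2)·(-6)] = -2/21
L_1(0) = (2)·(-1)·(-3/2)·(-4)/[(1)·(-2)·(-5/2)·(-5)] = 12/25
L_2(0) = (2)·(1)·(-3/2)·(-4)/[(3)·(2)·(-1/2)·(-3)] = 4/3
L_3(0) = (2)·(1)·(-1)·(-4)/[(7/2)·(5/2)·(1/2)·(-5/2)] = -128/175
L_4(0) = (2)·(1)·(-1)·(-3/2)/[(6)·(5)·(3)·(5/2)] = 1/75
Sum: 7·(-2/21) + 5·(12/25) + (-3)·(4/3) + (-8)·(-128/175) + (-5)·(1/75) = 1847/525

1847/525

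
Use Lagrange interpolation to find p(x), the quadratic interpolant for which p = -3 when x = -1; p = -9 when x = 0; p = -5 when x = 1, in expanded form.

Build the Lagrange basis polynomials:
L_0(x) = x(x - 1) / [2] = (1/2)x^2 - (1/2)x
L_1(x) = (x + 1)(x - 1) / [-1] = -x^2 + 1
L_2(x) = (x + 1)x / [2] = (1/2)x^2 + (1/2)x
p(x) = (-3)·L_0 + (-9)·L_1 + (-5)·L_2
  (-3)·L_0(x) = -(3/2)x^2 + (3/2)x
  (-9)·L_1(x) = 9x^2 - 9
  (-5)·L_2(x) = -(5/2)x^2 - (5/2)x
Adding term by term: 5x^2 - x - 9

p(x) = 5x^2 - x - 9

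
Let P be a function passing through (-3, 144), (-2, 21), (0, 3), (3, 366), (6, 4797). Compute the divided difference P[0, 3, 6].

226

P[0,3] = (366 - 3) / (3 - 0) = 121
P[3,6] = (4797 - 366) / (6 - 3) = 1477
P[0,3,6] = (1477 - 121) / (6 - 0) = 226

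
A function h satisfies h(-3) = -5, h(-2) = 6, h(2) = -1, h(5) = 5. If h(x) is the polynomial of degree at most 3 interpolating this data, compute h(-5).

-117/2

L_0(-5) = (-3)·(-7)·(-10)/[(-1)·(-5)·(-8)] = 21/4
L_1(-5) = (-2)·(-7)·(-10)/[(1)·(-4)·(-7)] = -5
L_2(-5) = (-2)·(-3)·(-10)/[(5)·(4)·(-3)] = 1
L_3(-5) = (-2)·(-3)·(-7)/[(8)·(7)·(3)] = -1/4
Sum: (-5)·(21/4) + 6·(-5) + (-1)·(1) + 5·(-1/4) = -117/2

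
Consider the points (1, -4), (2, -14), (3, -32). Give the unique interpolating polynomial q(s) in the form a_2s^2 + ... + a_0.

q(s) = -4s^2 + 2s - 2

Newton's divided differences:
q[1,2] = (-14 - (-4)) / (2 - 1) = -10
q[2,3] = (-32 - (-14)) / (3 - 2) = -18
q[1,2,3] = (-18 - (-10)) / (3 - 1) = -4
q(s) = -4 + (-10)·(s - 1) + (-4)·(s - 1)(s - 2)
Expanding: q(s) = -4s^2 + 2s - 2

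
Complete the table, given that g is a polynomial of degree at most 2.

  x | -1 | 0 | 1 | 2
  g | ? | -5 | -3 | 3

-3

The 3 known values determine g uniquely (degree ≤ 2).
Evaluate each Lagrange basis at x = -1:
L_0(-1) = (-2)·(-3)/[(-1)·(-2)] = 3
L_1(-1) = (-1)·(-3)/[(1)·(-1)] = -3
L_2(-1) = (-1)·(-2)/[(2)·(1)] = 1
Sum: (-5)·(3) + (-3)·(-3) + 3·(1) = -3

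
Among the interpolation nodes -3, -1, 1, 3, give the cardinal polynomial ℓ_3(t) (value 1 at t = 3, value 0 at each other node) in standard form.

ℓ_3(t) = (1/48)t^3 + (1/16)t^2 - (1/48)t - 1/16

ℓ_3(t) = (t + 3)(t + 1)(t - 1) / [(6)·(4)·(2)]
       = (t^3 + 3t^2 - t - 3) / (48)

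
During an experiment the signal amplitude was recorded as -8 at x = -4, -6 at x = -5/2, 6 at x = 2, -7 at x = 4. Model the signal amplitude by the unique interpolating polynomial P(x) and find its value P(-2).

-335/78

L_0(-2) = (1/2)·(-4)·(-6)/[(-3/2)·(-6)·(-8)] = -1/6
L_1(-2) = (2)·(-4)·(-6)/[(3/2)·(-9/2)·(-13/2)] = 128/117
L_2(-2) = (2)·(1/2)·(-6)/[(6)·(9/2)·(-2)] = 1/9
L_3(-2) = (2)·(1/2)·(-4)/[(8)·(13/2)·(2)] = -1/26
Sum: (-8)·(-1/6) + (-6)·(128/117) + 6·(1/9) + (-7)·(-1/26) = -335/78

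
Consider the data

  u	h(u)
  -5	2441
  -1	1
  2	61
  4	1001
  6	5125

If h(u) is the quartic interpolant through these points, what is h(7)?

9521

L_0(7) = (8)·(5)·(3)·(1)/[(-4)·(-7)·(-9)·(-11)] = 10/231
L_1(7) = (12)·(5)·(3)·(1)/[(4)·(-3)·(-5)·(-7)] = -3/7
L_2(7) = (12)·(8)·(3)·(1)/[(7)·(3)·(-2)·(-4)] = 12/7
L_3(7) = (12)·(8)·(5)·(1)/[(9)·(5)·(2)·(-2)] = -8/3
L_4(7) = (12)·(8)·(5)·(3)/[(11)·(7)·(4)·(2)] = 180/77
Sum: 2441·(10/231) + 1·(-3/7) + 61·(12/7) + 1001·(-8/3) + 5125·(180/77) = 9521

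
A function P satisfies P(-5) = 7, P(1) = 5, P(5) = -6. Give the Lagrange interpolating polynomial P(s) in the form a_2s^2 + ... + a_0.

L_0(s) = (s - 1)(s - 5) / [60] = (1/60)s^2 - (1/10)s + 1/12
L_1(s) = (s + 5)(s - 5) / [-24] = -(1/24)s^2 + 25/24
L_2(s) = (s + 5)(s - 1) / [40] = (1/40)s^2 + (1/10)s - 1/8
P(s) = 7·L_0 + 5·L_1 + (-6)·L_2
  7·L_0(s) = (7/60)s^2 - (7/10)s + 7/12
  5·L_1(s) = -(5/24)s^2 + 125/24
  (-6)·L_2(s) = -(3/20)s^2 - (3/5)s + 3/4
Adding term by term: -(29/120)s^2 - (13/10)s + 157/24

P(s) = -(29/120)s^2 - (13/10)s + 157/24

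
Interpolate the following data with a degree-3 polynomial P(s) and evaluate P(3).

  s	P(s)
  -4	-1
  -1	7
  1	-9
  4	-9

-239/15

Evaluate each Lagrange basis at s = 3:
L_0(3) = (4)·(2)·(-1)/[(-3)·(-5)·(-8)] = 1/15
L_1(3) = (7)·(2)·(-1)/[(3)·(-2)·(-5)] = -7/15
L_2(3) = (7)·(4)·(-1)/[(5)·(2)·(-3)] = 14/15
L_3(3) = (7)·(4)·(2)/[(8)·(5)·(3)] = 7/15
Sum: (-1)·(1/15) + 7·(-7/15) + (-9)·(14/15) + (-9)·(7/15) = -239/15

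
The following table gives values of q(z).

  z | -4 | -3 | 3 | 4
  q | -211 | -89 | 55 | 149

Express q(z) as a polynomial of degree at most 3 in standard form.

q(z) = 3z^3 - 2z^2 - 3z + 1

Newton's divided differences:
q[-4,-3] = (-89 - (-211)) / (-3 - (-4)) = 122
q[-3,3] = (55 - (-89)) / (3 - (-3)) = 24
q[3,4] = (149 - 55) / (4 - 3) = 94
q[-4,-3,3] = (24 - 122) / (3 - (-4)) = -14
q[-3,3,4] = (94 - 24) / (4 - (-3)) = 10
q[-4,-3,3,4] = (10 - (-14)) / (4 - (-4)) = 3
q(z) = -211 + 122·(z + 4) + (-14)·(z + 4)(z + 3) + 3·(z + 4)(z + 3)(z - 3)
Expanding: q(z) = 3z^3 - 2z^2 - 3z + 1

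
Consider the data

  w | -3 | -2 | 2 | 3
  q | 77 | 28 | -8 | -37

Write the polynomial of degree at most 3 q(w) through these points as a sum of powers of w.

Newton's divided differences:
q[-3,-2] = (28 - 77) / (-2 - (-3)) = -49
q[-2,2] = (-8 - 28) / (2 - (-2)) = -9
q[2,3] = (-37 - (-8)) / (3 - 2) = -29
q[-3,-2,2] = (-9 - (-49)) / (2 - (-3)) = 8
q[-2,2,3] = (-29 - (-9)) / (3 - (-2)) = -4
q[-3,-2,2,3] = (-4 - 8) / (3 - (-3)) = -2
q(w) = 77 + (-49)·(w + 3) + 8·(w + 3)(w + 2) + (-2)·(w + 3)(w + 2)(w - 2)
Expanding: q(w) = -2w^3 + 2w^2 - w + 2

q(w) = -2w^3 + 2w^2 - w + 2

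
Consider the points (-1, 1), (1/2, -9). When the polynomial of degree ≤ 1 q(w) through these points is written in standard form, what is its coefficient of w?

-20/3

Build the Lagrange basis polynomials:
L_0(w) = (w - 1/2) / [-3/2] = -(2/3)w + 1/3
L_1(w) = (w + 1) / [3/2] = (2/3)w + 2/3
q(w) = 1·L_0 + (-9)·L_1
Only the coefficient of w is needed; take it from each L_i and combine:
1·(-2/3) + (-9)·(2/3) = -20/3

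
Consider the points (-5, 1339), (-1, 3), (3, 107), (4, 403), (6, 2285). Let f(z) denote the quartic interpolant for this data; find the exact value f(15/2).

Evaluate each Lagrange basis at z = 15/2:
L_0(15/2) = (17/2)·(9/2)·(7/2)·(3/2)/[(-4)·(-8)·(-9)·(-11)] = 357/5632
L_1(15/2) = (25/2)·(9/2)·(7/2)·(3/2)/[(4)·(-4)·(-5)·(-7)] = -135/256
L_2(15/2) = (25/2)·(17/2)·(7/2)·(3/2)/[(8)·(4)·(-1)·(-3)] = 2975/512
L_3(15/2) = (25/2)·(17/2)·(9/2)·(3/2)/[(9)·(5)·(1)·(-2)] = -255/32
L_4(15/2) = (25/2)·(17/2)·(9/2)·(7/2)/[(11)·(7)·(3)·(2)] = 1275/352
Sum: 1339·(357/5632) + 3·(-135/256) + 107·(2975/512) + 403·(-255/32) + 2285·(1275/352) = 23081/4

23081/4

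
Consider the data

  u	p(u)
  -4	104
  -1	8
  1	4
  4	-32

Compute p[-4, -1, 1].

p[-4,-1] = (8 - 104) / (-1 - (-4)) = -32
p[-1,1] = (4 - 8) / (1 - (-1)) = -2
p[-4,-1,1] = (-2 - (-32)) / (1 - (-4)) = 6

6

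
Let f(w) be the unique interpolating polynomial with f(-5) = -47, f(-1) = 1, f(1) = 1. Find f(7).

-95

L_0(7) = (8)·(6)/[(-4)·(-6)] = 2
L_1(7) = (12)·(6)/[(4)·(-2)] = -9
L_2(7) = (12)·(8)/[(6)·(2)] = 8
Sum: (-47)·(2) + 1·(-9) + 1·(8) = -95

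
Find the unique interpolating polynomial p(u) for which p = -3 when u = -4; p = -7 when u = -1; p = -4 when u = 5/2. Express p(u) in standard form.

L_0(u) = (u + 1)(u - 5/2) / [39/2] = (2/39)u^2 - (1/13)u - 5/39
L_1(u) = (u + 4)(u - 5/2) / [-21/2] = -(2/21)u^2 - (1/7)u + 20/21
L_2(u) = (u + 4)(u + 1) / [91/4] = (4/91)u^2 + (20/91)u + 16/91
p(u) = (-3)·L_0 + (-7)·L_1 + (-4)·L_2
  (-3)·L_0(u) = -(2/13)u^2 + (3/13)u + 5/13
  (-7)·L_1(u) = (2/3)u^2 + u - 20/3
  (-4)·L_2(u) = -(16/91)u^2 - (80/91)u - 64/91
Adding term by term: (92/273)u^2 + (32/91)u - 1907/273

p(u) = (92/273)u^2 + (32/91)u - 1907/273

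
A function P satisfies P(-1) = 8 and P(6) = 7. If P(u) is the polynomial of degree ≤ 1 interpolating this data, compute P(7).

L_0(7) = (1)/[(-7)] = -1/7
L_1(7) = (8)/[(7)] = 8/7
Sum: 8·(-1/7) + 7·(8/7) = 48/7

48/7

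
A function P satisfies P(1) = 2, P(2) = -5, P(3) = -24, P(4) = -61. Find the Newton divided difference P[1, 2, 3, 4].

P[1,2] = (-5 - 2) / (2 - 1) = -7
P[2,3] = (-24 - (-5)) / (3 - 2) = -19
P[3,4] = (-61 - (-24)) / (4 - 3) = -37
P[1,2,3] = (-19 - (-7)) / (3 - 1) = -6
P[2,3,4] = (-37 - (-19)) / (4 - 2) = -9
P[1,2,3,4] = (-9 - (-6)) / (4 - 1) = -1

-1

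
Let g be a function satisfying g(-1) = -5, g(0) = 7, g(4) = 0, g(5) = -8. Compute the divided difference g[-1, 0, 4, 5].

1/4

g[-1,0] = (7 - (-5)) / (0 - (-1)) = 12
g[0,4] = (0 - 7) / (4 - 0) = -7/4
g[4,5] = (-8 - 0) / (5 - 4) = -8
g[-1,0,4] = (-7/4 - 12) / (4 - (-1)) = -11/4
g[0,4,5] = (-8 - (-7/4)) / (5 - 0) = -5/4
g[-1,0,4,5] = (-5/4 - (-11/4)) / (5 - (-1)) = 1/4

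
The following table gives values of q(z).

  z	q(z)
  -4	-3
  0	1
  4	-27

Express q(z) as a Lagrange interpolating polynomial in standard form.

Build the Lagrange basis polynomials:
L_0(z) = z(z - 4) / [32] = (1/32)z^2 - (1/8)z
L_1(z) = (z + 4)(z - 4) / [-16] = -(1/16)z^2 + 1
L_2(z) = (z + 4)z / [32] = (1/32)z^2 + (1/8)z
q(z) = (-3)·L_0 + 1·L_1 + (-27)·L_2
  (-3)·L_0(z) = -(3/32)z^2 + (3/8)z
  1·L_1(z) = -(1/16)z^2 + 1
  (-27)·L_2(z) = -(27/32)z^2 - (27/8)z
Adding term by term: -z^2 - 3z + 1

q(z) = -z^2 - 3z + 1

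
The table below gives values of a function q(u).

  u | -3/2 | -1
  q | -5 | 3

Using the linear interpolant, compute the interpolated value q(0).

L_0(0) = (1)/[(-1/2)] = -2
L_1(0) = (3/2)/[(1/2)] = 3
Sum: (-5)·(-2) + 3·(3) = 19

19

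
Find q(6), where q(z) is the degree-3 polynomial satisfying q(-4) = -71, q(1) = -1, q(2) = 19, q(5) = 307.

L_0(6) = (5)·(4)·(1)/[(-5)·(-6)·(-9)] = -2/27
L_1(6) = (10)·(4)·(1)/[(5)·(-1)·(-4)] = 2
L_2(6) = (10)·(5)·(1)/[(6)·(1)·(-3)] = -25/9
L_3(6) = (10)·(5)·(4)/[(9)·(4)·(3)] = 50/27
Sum: (-71)·(-2/27) + (-1)·(2) + 19·(-25/9) + 307·(50/27) = 519

519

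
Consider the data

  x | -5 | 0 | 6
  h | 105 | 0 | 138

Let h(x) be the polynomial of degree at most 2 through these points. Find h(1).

3

Evaluate each Lagrange basis at x = 1:
L_0(1) = (1)·(-5)/[(-5)·(-11)] = -1/11
L_1(1) = (6)·(-5)/[(5)·(-6)] = 1
L_2(1) = (6)·(1)/[(11)·(6)] = 1/11
Sum: 105·(-1/11) + 0 + 138·(1/11) = 3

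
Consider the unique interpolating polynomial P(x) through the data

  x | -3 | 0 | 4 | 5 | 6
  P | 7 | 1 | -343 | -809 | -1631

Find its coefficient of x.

Build the Lagrange basis polynomials:
L_0(x) = x(x - 4)(x - 5)(x - 6) / [1512] = (1/1512)x^4 - (5/504)x^3 + (37/756)x^2 - (5/63)x
L_1(x) = (x + 3)(x - 4)(x - 5)(x - 6) / [-360] = -(1/360)x^4 + (1/30)x^3 - (29/360)x^2 - (17/60)x + 1
L_2(x) = (x + 3)x(x - 5)(x - 6) / [56] = (1/56)x^4 - (1/7)x^3 - (3/56)x^2 + (45/28)x
L_3(x) = (x + 3)x(x - 4)(x - 6) / [-40] = -(1/40)x^4 + (7/40)x^3 + (3/20)x^2 - (9/5)x
L_4(x) = (x + 3)x(x - 4)(x - 5) / [108] = (1/108)x^4 - (1/18)x^3 - (7/108)x^2 + (5/9)x
P(x) = 7·L_0 + 1·L_1 + (-343)·L_2 + (-809)·L_3 + (-1631)·L_4
Only the coefficient of x is needed; take it from each L_i and combine:
7·(-5/63) + 1·(-17/60) + (-343)·(45/28) + (-809)·(-9/5) + (-1631)·(5/9) = -2

-2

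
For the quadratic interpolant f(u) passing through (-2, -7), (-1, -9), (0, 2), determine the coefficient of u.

Build the Lagrange basis polynomials:
L_0(u) = (u + 1)u / [2] = (1/2)u^2 + (1/2)u
L_1(u) = (u + 2)u / [-1] = -u^2 - 2u
L_2(u) = (u + 2)(u + 1) / [2] = (1/2)u^2 + (3/2)u + 1
f(u) = (-7)·L_0 + (-9)·L_1 + 2·L_2
Only the coefficient of u is needed; take it from each L_i and combine:
(-7)·(1/2) + (-9)·(-2) + 2·(3/2) = 35/2

35/2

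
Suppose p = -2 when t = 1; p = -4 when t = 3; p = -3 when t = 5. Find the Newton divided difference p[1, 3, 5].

p[1,3] = (-4 - (-2)) / (3 - 1) = -1
p[3,5] = (-3 - (-4)) / (5 - 3) = 1/2
p[1,3,5] = (1/2 - (-1)) / (5 - 1) = 3/8

3/8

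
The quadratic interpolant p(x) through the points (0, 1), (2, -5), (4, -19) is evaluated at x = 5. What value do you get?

-29

Using Newton's divided-difference form:
p[0,2] = (-5 - 1) / (2 - 0) = -3
p[2,4] = (-19 - (-5)) / (4 - 2) = -7
p[0,2,4] = (-7 - (-3)) / (4 - 0) = -1
p(5) = 1 + (-3)·(5) + (-1)·(5)·(3) = -29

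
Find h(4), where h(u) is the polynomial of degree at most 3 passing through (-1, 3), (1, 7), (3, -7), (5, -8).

-177/16

Evaluate each Lagrange basis at u = 4:
L_0(4) = (3)·(1)·(-1)/[(-2)·(-4)·(-6)] = 1/16
L_1(4) = (5)·(1)·(-1)/[(2)·(-2)·(-4)] = -5/16
L_2(4) = (5)·(3)·(-1)/[(4)·(2)·(-2)] = 15/16
L_3(4) = (5)·(3)·(1)/[(6)·(4)·(2)] = 5/16
Sum: 3·(1/16) + 7·(-5/16) + (-7)·(15/16) + (-8)·(5/16) = -177/16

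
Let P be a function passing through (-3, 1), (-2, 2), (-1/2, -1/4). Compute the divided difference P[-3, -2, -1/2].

-1

P[-3,-2] = (2 - 1) / (-2 - (-3)) = 1
P[-2,-1/2] = (-1/4 - 2) / (-1/2 - (-2)) = -3/2
P[-3,-2,-1/2] = (-3/2 - 1) / (-1/2 - (-3)) = -1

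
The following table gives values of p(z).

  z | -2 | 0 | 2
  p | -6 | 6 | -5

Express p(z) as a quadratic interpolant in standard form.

p(z) = -(23/8)z^2 + (1/4)z + 6

Newton's divided differences:
p[-2,0] = (6 - (-6)) / (0 - (-2)) = 6
p[0,2] = (-5 - 6) / (2 - 0) = -11/2
p[-2,0,2] = (-11/2 - 6) / (2 - (-2)) = -23/8
p(z) = -6 + 6·(z + 2) + (-23/8)·(z + 2)z
Expanding: p(z) = -(23/8)z^2 + (1/4)z + 6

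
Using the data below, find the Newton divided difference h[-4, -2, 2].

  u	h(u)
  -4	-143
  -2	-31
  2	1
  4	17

h[-4,-2] = (-31 - (-143)) / (-2 - (-4)) = 56
h[-2,2] = (1 - (-31)) / (2 - (-2)) = 8
h[-4,-2,2] = (8 - 56) / (2 - (-4)) = -8

-8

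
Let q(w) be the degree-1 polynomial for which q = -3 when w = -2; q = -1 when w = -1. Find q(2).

L_0(2) = (3)/[(-1)] = -3
L_1(2) = (4)/[(1)] = 4
Sum: (-3)·(-3) + (-1)·(4) = 5

5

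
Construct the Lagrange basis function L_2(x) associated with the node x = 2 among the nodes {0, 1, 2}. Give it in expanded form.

L_2(x) = (1/2)x^2 - (1/2)x

L_2(x) = x(x - 1) / [(2)·(1)]
       = (x^2 - x) / (2)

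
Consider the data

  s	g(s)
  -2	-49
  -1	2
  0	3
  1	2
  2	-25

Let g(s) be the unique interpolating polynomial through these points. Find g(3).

-174

Evaluate each Lagrange basis at s = 3:
L_0(3) = (4)·(3)·(2)·(1)/[(-1)·(-2)·(-3)·(-4)] = 1
L_1(3) = (5)·(3)·(2)·(1)/[(1)·(-1)·(-2)·(-3)] = -5
L_2(3) = (5)·(4)·(2)·(1)/[(2)·(1)·(-1)·(-2)] = 10
L_3(3) = (5)·(4)·(3)·(1)/[(3)·(2)·(1)·(-1)] = -10
L_4(3) = (5)·(4)·(3)·(2)/[(4)·(3)·(2)·(1)] = 5
Sum: (-49)·(1) + 2·(-5) + 3·(10) + 2·(-10) + (-25)·(5) = -174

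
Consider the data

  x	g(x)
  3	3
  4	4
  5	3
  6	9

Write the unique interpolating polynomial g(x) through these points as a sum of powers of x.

Build the Lagrange basis polynomials:
L_0(x) = (x - 4)(x - 5)(x - 6) / [-6] = -(1/6)x^3 + (5/2)x^2 - (37/3)x + 20
L_1(x) = (x - 3)(x - 5)(x - 6) / [2] = (1/2)x^3 - 7x^2 + (63/2)x - 45
L_2(x) = (x - 3)(x - 4)(x - 6) / [-2] = -(1/2)x^3 + (13/2)x^2 - 27x + 36
L_3(x) = (x - 3)(x - 4)(x - 5) / [6] = (1/6)x^3 - 2x^2 + (47/6)x - 10
g(x) = 3·L_0 + 4·L_1 + 3·L_2 + 9·L_3
  3·L_0(x) = -(1/2)x^3 + (15/2)x^2 - 37x + 60
  4·L_1(x) = 2x^3 - 28x^2 + 126x - 180
  3·L_2(x) = -(3/2)x^3 + (39/2)x^2 - 81x + 108
  9·L_3(x) = (3/2)x^3 - 18x^2 + (141/2)x - 90
Adding term by term: (3/2)x^3 - 19x^2 + (157/2)x - 102

g(x) = (3/2)x^3 - 19x^2 + (157/2)x - 102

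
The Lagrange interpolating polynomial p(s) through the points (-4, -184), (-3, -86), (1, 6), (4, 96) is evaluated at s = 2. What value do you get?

L_0(2) = (5)·(1)·(-2)/[(-1)·(-5)·(-8)] = 1/4
L_1(2) = (6)·(1)·(-2)/[(1)·(-4)·(-7)] = -3/7
L_2(2) = (6)·(5)·(-2)/[(5)·(4)·(-3)] = 1
L_3(2) = (6)·(5)·(1)/[(8)·(7)·(3)] = 5/28
Sum: (-184)·(1/4) + (-86)·(-3/7) + 6·(1) + 96·(5/28) = 14

14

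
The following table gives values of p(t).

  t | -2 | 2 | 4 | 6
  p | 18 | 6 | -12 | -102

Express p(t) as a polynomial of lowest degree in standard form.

Build the Lagrange basis polynomials:
L_0(t) = (t - 2)(t - 4)(t - 6) / [-192] = -(1/192)t^3 + (1/16)t^2 - (11/48)t + 1/4
L_1(t) = (t + 2)(t - 4)(t - 6) / [32] = (1/32)t^3 - (1/4)t^2 + (1/8)t + 3/2
L_2(t) = (t + 2)(t - 2)(t - 6) / [-24] = -(1/24)t^3 + (1/4)t^2 + (1/6)t - 1
L_3(t) = (t + 2)(t - 2)(t - 4) / [64] = (1/64)t^3 - (1/16)t^2 - (1/16)t + 1/4
p(t) = 18·L_0 + 6·L_1 + (-12)·L_2 + (-102)·L_3
  18·L_0(t) = -(3/32)t^3 + (9/8)t^2 - (33/8)t + 9/2
  6·L_1(t) = (3/16)t^3 - (3/2)t^2 + (3/4)t + 9
  (-12)·L_2(t) = (1/2)t^3 - 3t^2 - 2t + 12
  (-102)·L_3(t) = -(51/32)t^3 + (51/8)t^2 + (51/8)t - 51/2
Adding term by term: -t^3 + 3t^2 + t

p(t) = -t^3 + 3t^2 + t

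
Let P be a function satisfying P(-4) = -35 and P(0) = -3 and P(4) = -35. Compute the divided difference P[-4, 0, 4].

-2

P[-4,0] = (-3 - (-35)) / (0 - (-4)) = 8
P[0,4] = (-35 - (-3)) / (4 - 0) = -8
P[-4,0,4] = (-8 - 8) / (4 - (-4)) = -2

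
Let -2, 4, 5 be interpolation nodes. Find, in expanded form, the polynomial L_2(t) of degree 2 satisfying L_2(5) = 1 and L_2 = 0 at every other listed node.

L_2(t) = (1/7)t^2 - (2/7)t - 8/7

L_2(t) = (t + 2)(t - 4) / [(7)·(1)]
       = (t^2 - 2t - 8) / (7)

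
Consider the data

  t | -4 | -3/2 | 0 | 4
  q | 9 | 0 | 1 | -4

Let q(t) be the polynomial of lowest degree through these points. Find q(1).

Evaluate each Lagrange basis at t = 1:
L_0(1) = (5/2)·(1)·(-3)/[(-5/2)·(-4)·(-8)] = 3/32
L_1(1) = (5)·(1)·(-3)/[(5/2)·(-3/2)·(-11/2)] = -8/11
L_2(1) = (5)·(5/2)·(-3)/[(4)·(3/2)·(-4)] = 25/16
L_3(1) = (5)·(5/2)·(1)/[(8)·(11/2)·(4)] = 25/352
Sum: 9·(3/32) + 0 + 1·(25/16) + (-4)·(25/352) = 747/352

747/352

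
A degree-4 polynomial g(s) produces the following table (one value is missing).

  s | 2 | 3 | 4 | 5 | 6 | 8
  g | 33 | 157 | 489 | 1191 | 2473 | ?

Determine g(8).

7857

The 5 known values determine g uniquely (degree ≤ 4).
Evaluate each Lagrange basis at s = 8:
L_0(8) = (5)·(4)·(3)·(2)/[(-1)·(-2)·(-3)·(-4)] = 5
L_1(8) = (6)·(4)·(3)·(2)/[(1)·(-1)·(-2)·(-3)] = -24
L_2(8) = (6)·(5)·(3)·(2)/[(2)·(1)·(-1)·(-2)] = 45
L_3(8) = (6)·(5)·(4)·(2)/[(3)·(2)·(1)·(-1)] = -40
L_4(8) = (6)·(5)·(4)·(3)/[(4)·(3)·(2)·(1)] = 15
Sum: 33·(5) + 157·(-24) + 489·(45) + 1191·(-40) + 2473·(15) = 7857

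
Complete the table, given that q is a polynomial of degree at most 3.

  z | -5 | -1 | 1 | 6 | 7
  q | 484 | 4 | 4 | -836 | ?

The 4 known values determine q uniquely (degree ≤ 3).
Evaluate each Lagrange basis at z = 7:
L_0(7) = (8)·(6)·(1)/[(-4)·(-6)·(-11)] = -2/11
L_1(7) = (12)·(6)·(1)/[(4)·(-2)·(-7)] = 9/7
L_2(7) = (12)·(8)·(1)/[(6)·(2)·(-5)] = -8/5
L_3(7) = (12)·(8)·(6)/[(11)·(7)·(5)] = 576/385
Sum: 484·(-2/11) + 4·(9/7) + 4·(-8/5) + (-836)·(576/385) = -1340

-1340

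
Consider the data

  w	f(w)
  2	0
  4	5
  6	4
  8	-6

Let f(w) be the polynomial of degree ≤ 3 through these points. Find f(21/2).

Using Newton's divided-difference form:
f[2,4] = (5 - 0) / (4 - 2) = 5/2
f[4,6] = (4 - 5) / (6 - 4) = -1/2
f[6,8] = (-6 - 4) / (8 - 6) = -5
f[2,4,6] = (-1/2 - 5/2) / (6 - 2) = -3/4
f[4,6,8] = (-5 - (-1/2)) / (8 - 4) = -9/8
f[2,4,6,8] = (-9/8 - (-3/4)) / (8 - 2) = -1/16
f(21/2) = 0 + (5/2)·(17/2) + (-3/4)·(17/2)·(13/2) + (-1/16)·(17/2)·(13/2)·(9/2) = -4573/128

-4573/128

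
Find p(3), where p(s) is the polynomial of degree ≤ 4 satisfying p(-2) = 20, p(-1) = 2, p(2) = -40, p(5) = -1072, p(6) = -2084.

Using Newton's divided-difference form:
p[-2,-1] = (2 - 20) / (-1 - (-2)) = -18
p[-1,2] = (-40 - 2) / (2 - (-1)) = -14
p[2,5] = (-1072 - (-40)) / (5 - 2) = -344
p[5,6] = (-2084 - (-1072)) / (6 - 5) = -1012
p[-2,-1,2] = (-14 - (-18)) / (2 - (-2)) = 1
p[-1,2,5] = (-344 - (-14)) / (5 - (-1)) = -55
p[2,5,6] = (-1012 - (-344)) / (6 - 2) = -167
p[-2,-1,2,5] = (-55 - 1) / (5 - (-2)) = -8
p[-1,2,5,6] = (-167 - (-55)) / (6 - (-1)) = -16
p[-2,-1,2,5,6] = (-16 - (-8)) / (6 - (-2)) = -1
p(3) = 20 + (-18)·(5) + 1·(5)·(4) + (-8)·(5)·(4)·(1) + (-1)·(5)·(4)·(1)·(-2) = -170

-170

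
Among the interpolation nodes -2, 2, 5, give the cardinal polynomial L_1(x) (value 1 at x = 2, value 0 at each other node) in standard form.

L_1(x) = (x + 2)(x - 5) / [(4)·(-3)]
       = (x^2 - 3x - 10) / (-12)

L_1(x) = -(1/12)x^2 + (1/4)x + 5/6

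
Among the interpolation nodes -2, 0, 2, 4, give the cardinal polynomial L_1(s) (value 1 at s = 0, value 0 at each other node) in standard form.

L_1(s) = (1/16)s^3 - (1/4)s^2 - (1/4)s + 1

L_1(s) = (s + 2)(s - 2)(s - 4) / [(2)·(-2)·(-4)]
       = (s^3 - 4s^2 - 4s + 16) / (16)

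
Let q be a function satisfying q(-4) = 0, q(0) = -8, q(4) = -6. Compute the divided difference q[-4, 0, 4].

5/16

q[-4,0] = (-8 - 0) / (0 - (-4)) = -2
q[0,4] = (-6 - (-8)) / (4 - 0) = 1/2
q[-4,0,4] = (1/2 - (-2)) / (4 - (-4)) = 5/16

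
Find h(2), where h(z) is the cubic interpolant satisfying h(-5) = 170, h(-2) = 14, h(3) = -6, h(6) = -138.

Evaluate each Lagrange basis at z = 2:
L_0(2) = (4)·(-1)·(-4)/[(-3)·(-8)·(-11)] = -2/33
L_1(2) = (7)·(-1)·(-4)/[(3)·(-5)·(-8)] = 7/30
L_2(2) = (7)·(4)·(-4)/[(8)·(5)·(-3)] = 14/15
L_3(2) = (7)·(4)·(-1)/[(11)·(8)·(3)] = -7/66
Sum: 170·(-2/33) + 14·(7/30) + (-6)·(14/15) + (-138)·(-7/66) = 2

2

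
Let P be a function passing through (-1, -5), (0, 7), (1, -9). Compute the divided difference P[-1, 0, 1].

-14

P[-1,0] = (7 - (-5)) / (0 - (-1)) = 12
P[0,1] = (-9 - 7) / (1 - 0) = -16
P[-1,0,1] = (-16 - 12) / (1 - (-1)) = -14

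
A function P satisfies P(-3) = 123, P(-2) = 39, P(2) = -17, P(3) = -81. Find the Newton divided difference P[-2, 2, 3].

P[-2,2] = (-17 - 39) / (2 - (-2)) = -14
P[2,3] = (-81 - (-17)) / (3 - 2) = -64
P[-2,2,3] = (-64 - (-14)) / (3 - (-2)) = -10

-10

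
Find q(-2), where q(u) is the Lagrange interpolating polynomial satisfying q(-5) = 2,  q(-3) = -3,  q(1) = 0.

Evaluate each Lagrange basis at u = -2:
L_0(-2) = (1)·(-3)/[(-2)·(-6)] = -1/4
L_1(-2) = (3)·(-3)/[(2)·(-4)] = 9/8
L_2(-2) = (3)·(1)/[(6)·(4)] = 1/8
Sum: 2·(-1/4) + (-3)·(9/8) + 0 = -31/8

-31/8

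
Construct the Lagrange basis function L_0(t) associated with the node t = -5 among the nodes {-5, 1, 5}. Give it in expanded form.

L_0(t) = (1/60)t^2 - (1/10)t + 1/12

L_0(t) = (t - 1)(t - 5) / [(-6)·(-10)]
       = (t^2 - 6t + 5) / (60)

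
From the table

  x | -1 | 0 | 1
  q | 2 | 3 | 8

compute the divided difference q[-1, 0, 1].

q[-1,0] = (3 - 2) / (0 - (-1)) = 1
q[0,1] = (8 - 3) / (1 - 0) = 5
q[-1,0,1] = (5 - 1) / (1 - (-1)) = 2

2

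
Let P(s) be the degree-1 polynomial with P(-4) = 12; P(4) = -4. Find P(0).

L_0(0) = (-4)/[(-8)] = 1/2
L_1(0) = (4)/[(8)] = 1/2
Sum: 12·(1/2) + (-4)·(1/2) = 4

4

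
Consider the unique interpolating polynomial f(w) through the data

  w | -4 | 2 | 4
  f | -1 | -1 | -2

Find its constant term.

-1/2

Build the Lagrange basis polynomials:
L_0(w) = (w - 2)(w - 4) / [48] = (1/48)w^2 - (1/8)w + 1/6
L_1(w) = (w + 4)(w - 4) / [-12] = -(1/12)w^2 + 4/3
L_2(w) = (w + 4)(w - 2) / [16] = (1/16)w^2 + (1/8)w - 1/2
f(w) = (-1)·L_0 + (-1)·L_1 + (-2)·L_2
Only the constant term is needed; take it from each L_i and combine:
(-1)·(1/6) + (-1)·(4/3) + (-2)·(-1/2) = -1/2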